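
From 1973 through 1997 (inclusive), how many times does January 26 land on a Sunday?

4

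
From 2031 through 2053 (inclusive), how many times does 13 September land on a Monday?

Day of week of September 13 in each year:
2031: Sat, 2032: Mon ✓, 2033: Tue, 2034: Wed, 2035: Thu, 2036: Sat, 2037: Sun, 2038: Mon ✓, 2039: Tue, 2040: Thu, 2041: Fri, 2042: Sat, 2043: Sun, 2044: Tue, 2045: Wed, 2046: Thu, 2047: Fri, 2048: Sun, 2049: Mon ✓, 2050: Tue, 2051: Wed, 2052: Fri, 2053: Sat
Mondays: 2032, 2038, 2049.

3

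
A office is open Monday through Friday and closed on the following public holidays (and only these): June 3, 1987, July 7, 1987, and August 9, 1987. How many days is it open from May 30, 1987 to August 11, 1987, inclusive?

50 working days

May 30, 1987 is a Saturday.
That's 74 days from start to end, counting both.
74 = 7 × 10 + 4, so there are 10 full weeks plus 4 extra days.
Each full week contributes 5 weekdays (Mon–Fri): 10 × 5 = 50.
The 4 extra days are Sat, Sun, Mon, Tue — 2 of them qualify.
Total: 50 + 2 = 52.
Holidays: June 3, 1987 (Wed); July 7, 1987 (Tue); August 9, 1987 (Sun).
2 of the 3 holidays fall on weekdays; the rest are weekends and were already excluded.
Business days: 52 − 2 = 50.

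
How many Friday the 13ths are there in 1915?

1

The 13th falls on a Friday when the month's 13th has weekday Fri.
Jan 13 is Wed; Feb 13 is Sat; Mar 13 is Sat; Apr 13 is Tue; May 13 is Thu; Jun 13 is Sun; Jul 13 is Tue; Aug 13 is Fri ✓; Sep 13 is Mon; Oct 13 is Wed; Nov 13 is Sat; Dec 13 is Mon.
Friday the 13ths: Aug.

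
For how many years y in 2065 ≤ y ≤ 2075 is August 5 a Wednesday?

2

Day of week of August 5 in each year:
2065: Wed ✓, 2066: Thu, 2067: Fri, 2068: Sun, 2069: Mon, 2070: Tue, 2071: Wed ✓, 2072: Fri, 2073: Sat, 2074: Sun, 2075: Mon
Wednesdays: 2065, 2071.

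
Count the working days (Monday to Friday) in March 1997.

21

March 1, 1997 is a Saturday.
From March 1, 1997 to March 31, 1997 is 31 days inclusive.
31 = 7 × 4 + 3, so there are 4 full weeks plus 3 extra days.
Each full week contributes 5 weekdays (Mon–Fri): 4 × 5 = 20.
The 3 extra days are Saturday, Sunday, Monday — 1 of them qualifies.
Total: 20 + 1 = 21.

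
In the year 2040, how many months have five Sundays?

A month has five Sundays exactly when Sunday falls within its first (length − 28) days.
Jan: 31 days, starts Sun → 5 of Sun, Mon, Tue ✓
Feb: 29 days, starts Wed → 5 of Wed
Mar: 31 days, starts Thu → 5 of Thu, Fri, Sat
Apr: 30 days, starts Sun → 5 of Sun, Mon ✓
May: 31 days, starts Tue → 5 of Tue, Wed, Thu
Jun: 30 days, starts Fri → 5 of Fri, Sat
Jul: 31 days, starts Sun → 5 of Sun, Mon, Tue ✓
Aug: 31 days, starts Wed → 5 of Wed, Thu, Fri
Sep: 30 days, starts Sat → 5 of Sat, Sun ✓
Oct: 31 days, starts Mon → 5 of Mon, Tue, Wed
Nov: 30 days, starts Thu → 5 of Thu, Fri
Dec: 31 days, starts Sat → 5 of Sat, Sun, Mon ✓
Months with five Sundays: Jan, Apr, Jul, Sep, Dec.

5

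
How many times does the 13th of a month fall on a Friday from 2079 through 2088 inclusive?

17

Friday-the-13ths by year:
2079: Jan, Oct
2080: Sep, Dec
2081: Jun
2082: Feb, Mar, Nov
2083: Aug
2084: Oct
2085: Apr, Jul
2086: Sep, Dec
2087: Jun
2088: Feb, Aug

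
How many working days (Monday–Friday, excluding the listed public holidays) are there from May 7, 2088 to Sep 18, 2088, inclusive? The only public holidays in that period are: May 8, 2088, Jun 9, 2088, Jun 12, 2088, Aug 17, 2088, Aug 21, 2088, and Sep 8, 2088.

93

May 7, 2088 is a Friday.
The range spans 135 days (inclusive of both endpoints).
135 = 7 × 19 + 2, so there are 19 full weeks plus 2 extra days.
Each full week contributes 5 weekdays (Mon–Fri): 19 × 5 = 95.
The 2 extra days are Fri, Sat — 1 of them qualifies.
Total: 95 + 1 = 96.
Holidays: May 8, 2088 (Sat); Jun 9, 2088 (Wed); Jun 12, 2088 (Sat); Aug 17, 2088 (Tue); Aug 21, 2088 (Sat); Sep 8, 2088 (Wed).
3 of the 6 holidays fall on weekdays; the rest are weekends and were already excluded.
Business days: 96 − 3 = 93.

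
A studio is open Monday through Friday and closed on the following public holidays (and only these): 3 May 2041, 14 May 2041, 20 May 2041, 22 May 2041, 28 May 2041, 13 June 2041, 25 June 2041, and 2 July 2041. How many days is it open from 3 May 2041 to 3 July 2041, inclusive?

36

3 May 2041 is a Friday.
The range spans 62 days (inclusive of both endpoints).
62 = 7 × 8 + 6, so there are 8 full weeks plus 6 extra days.
Each full week contributes 5 weekdays (Mon–Fri): 8 × 5 = 40.
The 6 extra days are Fri, Sat, Sun, Mon, Tue, Wed — 4 of them qualify.
Total: 40 + 4 = 44.
Holidays: 3 May 2041 (Fri); 14 May 2041 (Tue); 20 May 2041 (Mon); 22 May 2041 (Wed); 28 May 2041 (Tue); 13 June 2041 (Thu); 25 June 2041 (Tue); 2 July 2041 (Tue).
All 8 holidays fall on weekdays, so subtract 8.
Business days: 44 − 8 = 36.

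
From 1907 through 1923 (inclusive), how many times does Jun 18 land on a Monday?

2

Day of week of June 18 in each year:
1907: Tue, 1908: Thu, 1909: Fri, 1910: Sat, 1911: Sun, 1912: Tue, 1913: Wed, 1914: Thu, 1915: Fri, 1916: Sun, 1917: Mon ✓, 1918: Tue, 1919: Wed, 1920: Fri, 1921: Sat, 1922: Sun, 1923: Mon ✓
Mondays: 1917, 1923.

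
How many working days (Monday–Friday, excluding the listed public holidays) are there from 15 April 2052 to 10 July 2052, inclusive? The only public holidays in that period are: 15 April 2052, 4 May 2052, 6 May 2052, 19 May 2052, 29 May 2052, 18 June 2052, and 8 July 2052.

58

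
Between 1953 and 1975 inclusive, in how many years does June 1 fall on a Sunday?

3

Day of week of June 1 in each year:
1953: Mon, 1954: Tue, 1955: Wed, 1956: Fri, 1957: Sat, 1958: Sun ✓, 1959: Mon, 1960: Wed, 1961: Thu, 1962: Fri, 1963: Sat, 1964: Mon, 1965: Tue, 1966: Wed, 1967: Thu, 1968: Sat, 1969: Sun ✓, 1970: Mon, 1971: Tue, 1972: Thu, 1973: Fri, 1974: Sat, 1975: Sun ✓
Sundays: 1958, 1969, 1975.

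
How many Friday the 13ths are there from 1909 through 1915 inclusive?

Friday-the-13ths by year:
1909: Aug
1910: May
1911: Jan, Oct
1912: Sep, Dec
1913: Jun
1914: Feb, Mar, Nov
1915: Aug

11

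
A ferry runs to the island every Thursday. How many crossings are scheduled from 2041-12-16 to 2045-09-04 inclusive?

194

2041-12-16 is a Monday.
The range spans 1359 days (inclusive of both endpoints).
1359 = 7 × 194 + 1, so there are 194 full weeks plus 1 extra day.
Each full week contributes one Thursday: 194 so far.
The 1 extra day is Mon — none qualify.
Total: 194 + 0 = 194.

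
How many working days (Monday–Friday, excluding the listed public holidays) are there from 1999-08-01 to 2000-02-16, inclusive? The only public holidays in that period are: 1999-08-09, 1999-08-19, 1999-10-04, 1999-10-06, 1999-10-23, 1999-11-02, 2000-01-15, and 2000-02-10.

1999-08-01 is a Sunday.
The range spans 200 days (inclusive of both endpoints).
200 = 7 × 28 + 4, so there are 28 full weeks plus 4 extra days.
Each full week contributes 5 weekdays (Mon–Fri): 28 × 5 = 140.
The 4 extra days are Sun, Mon, Tue, Wed — 3 of them qualify.
Total: 140 + 3 = 143.
Holidays: 1999-08-09 (Mon); 1999-08-19 (Thu); 1999-10-04 (Mon); 1999-10-06 (Wed); 1999-10-23 (Sat); 1999-11-02 (Tue); 2000-01-15 (Sat); 2000-02-10 (Thu).
6 of the 8 holidays fall on weekdays; the rest are weekends and were already excluded.
Business days: 143 − 6 = 137.

137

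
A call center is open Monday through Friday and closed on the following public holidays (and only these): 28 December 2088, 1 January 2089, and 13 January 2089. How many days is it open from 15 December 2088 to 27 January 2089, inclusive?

30 business days

15 December 2088 is a Wednesday.
From 15 December 2088 to 27 January 2089 is 44 days inclusive.
44 = 7 × 6 + 2, so there are 6 full weeks plus 2 extra days.
Each full week contributes 5 weekdays (Mon–Fri): 6 × 5 = 30.
The 2 extra days are Wed, Thu — 2 of them qualify.
Total: 30 + 2 = 32.
Holidays: 28 December 2088 (Tue); 1 January 2089 (Sat); 13 January 2089 (Thu).
2 of the 3 holidays fall on weekdays; the rest are weekends and were already excluded.
Business days: 32 − 2 = 30.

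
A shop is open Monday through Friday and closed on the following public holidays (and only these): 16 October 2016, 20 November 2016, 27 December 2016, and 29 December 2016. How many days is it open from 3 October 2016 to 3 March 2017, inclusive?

3 October 2016 is a Monday.
From 3 October 2016 to 3 March 2017 is 152 days inclusive.
152 = 7 × 21 + 5, so there are 21 full weeks plus 5 extra days.
Each full week contributes 5 weekdays (Mon–Fri): 21 × 5 = 105.
The 5 extra days are Mon, Tue, Wed, Thu, Fri — 5 of them qualify.
Total: 105 + 5 = 110.
Holidays: 16 October 2016 (Sun); 20 November 2016 (Sun); 27 December 2016 (Tue); 29 December 2016 (Thu).
2 of the 4 holidays fall on weekdays; the rest are weekends and were already excluded.
Business days: 110 − 2 = 108.

108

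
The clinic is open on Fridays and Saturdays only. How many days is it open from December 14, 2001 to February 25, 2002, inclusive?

22

December 14, 2001 is a Friday.
From December 14, 2001 to February 25, 2002 is 74 days inclusive.
74 = 7 × 10 + 4, so there are 10 full weeks plus 4 extra days.
Each full week contributes 2 days from the set (Fri, Sat): 10 × 2 = 20.
The 4 extra days are Fri, Sat, Sun, Mon — 2 of them qualify.
Total: 20 + 2 = 22.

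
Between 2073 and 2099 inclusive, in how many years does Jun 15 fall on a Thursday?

4

Day of week of June 15 in each year:
2073: Thu ✓, 2074: Fri, 2075: Sat, 2076: Mon, 2077: Tue, 2078: Wed, 2079: Thu ✓, 2080: Sat, 2081: Sun, 2082: Mon, 2083: Tue, 2084: Thu ✓, 2085: Fri, 2086: Sat, 2087: Sun, 2088: Tue, 2089: Wed, 2090: Thu ✓, 2091: Fri, 2092: Sun, 2093: Mon, 2094: Tue, 2095: Wed, 2096: Fri, 2097: Sat, 2098: Sun, 2099: Mon
Thursdays: 2073, 2079, 2084, 2090.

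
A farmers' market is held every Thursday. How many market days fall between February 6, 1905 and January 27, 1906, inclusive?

51 Thursdays

February 6, 1905 is a Monday.
That's 356 days from start to end, counting both.
356 = 7 × 50 + 6, so there are 50 full weeks plus 6 extra days.
Each full week contributes one Thursday: 50 so far.
The 6 extra days are Monday, Tuesday, Wednesday, Thursday, Friday, Saturday — 1 of them qualifies.
Total: 50 + 1 = 51.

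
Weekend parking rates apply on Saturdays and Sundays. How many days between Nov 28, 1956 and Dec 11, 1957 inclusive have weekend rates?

108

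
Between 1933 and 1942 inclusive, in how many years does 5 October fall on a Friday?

Day of week of October 5 in each year:
1933: Thu, 1934: Fri ✓, 1935: Sat, 1936: Mon, 1937: Tue, 1938: Wed, 1939: Thu, 1940: Sat, 1941: Sun, 1942: Mon
Fridays: 1934.

1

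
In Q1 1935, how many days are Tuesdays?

January 1, 1935 is a Tuesday.
The range spans 90 days (inclusive of both endpoints).
90 = 7 × 12 + 6, so there are 12 full weeks plus 6 extra days.
Each full week contributes one Tuesday: 12 so far.
The 6 extra days are Tuesday, Wednesday, Thursday, Friday, Saturday, Sunday — 1 of them qualifies.
Total: 12 + 1 = 13.

13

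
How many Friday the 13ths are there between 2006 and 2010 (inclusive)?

9

Friday-the-13ths by year:
2006: Jan, Oct
2007: Apr, Jul
2008: Jun
2009: Feb, Mar, Nov
2010: Aug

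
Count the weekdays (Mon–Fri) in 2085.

January 1, 2085 is a Monday.
From January 1, 2085 to December 31, 2085 is 365 days inclusive.
365 = 7 × 52 + 1, so there are 52 full weeks plus 1 extra day.
Each full week contributes 5 weekdays (Mon–Fri): 52 × 5 = 260.
The 1 extra day is Monday — 1 of them qualifies.
Total: 260 + 1 = 261.

261 weekdays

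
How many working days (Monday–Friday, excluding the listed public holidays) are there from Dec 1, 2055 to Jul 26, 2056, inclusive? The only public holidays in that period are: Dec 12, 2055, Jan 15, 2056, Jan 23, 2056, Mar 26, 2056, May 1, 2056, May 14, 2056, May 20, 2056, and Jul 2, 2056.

170

Dec 1, 2055 is a Wednesday.
From Dec 1, 2055 to Jul 26, 2056 is 239 days inclusive.
239 = 7 × 34 + 1, so there are 34 full weeks plus 1 extra day.
Each full week contributes 5 weekdays (Mon–Fri): 34 × 5 = 170.
The 1 extra day is Wednesday — 1 of them qualifies.
Total: 170 + 1 = 171.
Holidays: Dec 12, 2055 (Sun); Jan 15, 2056 (Sat); Jan 23, 2056 (Sun); Mar 26, 2056 (Sun); May 1, 2056 (Mon); May 14, 2056 (Sun); May 20, 2056 (Sat); Jul 2, 2056 (Sun).
1 of the 8 holidays fall on weekdays; the rest are weekends and were already excluded.
Business days: 171 − 1 = 170.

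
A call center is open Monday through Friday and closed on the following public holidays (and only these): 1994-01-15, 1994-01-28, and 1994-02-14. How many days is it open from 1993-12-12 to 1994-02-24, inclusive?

52

1993-12-12 is a Sunday.
From 1993-12-12 to 1994-02-24 is 75 days inclusive.
75 = 7 × 10 + 5, so there are 10 full weeks plus 5 extra days.
Each full week contributes 5 weekdays (Mon–Fri): 10 × 5 = 50.
The 5 extra days are Sunday, Monday, Tuesday, Wednesday, Thursday — 4 of them qualify.
Total: 50 + 4 = 54.
Holidays: 1994-01-15 (Sat); 1994-01-28 (Fri); 1994-02-14 (Mon).
2 of the 3 holidays fall on weekdays; the rest are weekends and were already excluded.
Business days: 54 − 2 = 52.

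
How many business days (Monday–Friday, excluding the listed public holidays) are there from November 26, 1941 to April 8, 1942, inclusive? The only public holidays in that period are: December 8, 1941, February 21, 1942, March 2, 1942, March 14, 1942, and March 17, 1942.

November 26, 1941 is a Wednesday.
The range spans 134 days (inclusive of both endpoints).
134 = 7 × 19 + 1, so there are 19 full weeks plus 1 extra day.
Each full week contributes 5 weekdays (Mon–Fri): 19 × 5 = 95.
The 1 extra day is Wed — 1 of them qualifies.
Total: 95 + 1 = 96.
Holidays: December 8, 1941 (Mon); February 21, 1942 (Sat); March 2, 1942 (Mon); March 14, 1942 (Sat); March 17, 1942 (Tue).
3 of the 5 holidays fall on weekdays; the rest are weekends and were already excluded.
Business days: 96 − 3 = 93.

93 business days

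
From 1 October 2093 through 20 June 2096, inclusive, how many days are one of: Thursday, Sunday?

284

1 October 2093 is a Thursday.
The range spans 994 days (inclusive of both endpoints).
994 = 7 × 142, so the span is exactly 142 full weeks.
Each full week contributes 2 days from the set (Thu, Sun): 142 × 2 = 284.
Total: 284.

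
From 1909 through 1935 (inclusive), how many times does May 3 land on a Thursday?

Day of week of May 3 in each year:
1909: Mon, 1910: Tue, 1911: Wed, 1912: Fri, 1913: Sat, 1914: Sun, 1915: Mon, 1916: Wed, 1917: Thu ✓, 1918: Fri, 1919: Sat, 1920: Mon, 1921: Tue, 1922: Wed, 1923: Thu ✓, 1924: Sat, 1925: Sun, 1926: Mon, 1927: Tue, 1928: Thu ✓, 1929: Fri, 1930: Sat, 1931: Sun, 1932: Tue, 1933: Wed, 1934: Thu ✓, 1935: Fri
Thursdays: 1917, 1923, 1928, 1934.

4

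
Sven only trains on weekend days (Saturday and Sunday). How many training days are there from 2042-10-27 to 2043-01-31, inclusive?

27

2042-10-27 is a Monday.
From 2042-10-27 to 2043-01-31 is 97 days inclusive.
97 = 7 × 13 + 6, so there are 13 full weeks plus 6 extra days.
Each full week contributes 2 weekend days (Sat, Sun): 13 × 2 = 26.
The 6 extra days are Monday, Tuesday, Wednesday, Thursday, Friday, Saturday — 1 of them qualifies.
Total: 26 + 1 = 27.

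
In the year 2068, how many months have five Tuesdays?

4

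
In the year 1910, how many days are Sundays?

January 1, 1910 is a Saturday.
The range spans 365 days (inclusive of both endpoints).
365 = 7 × 52 + 1, so there are 52 full weeks plus 1 extra day.
Each full week contributes one Sunday: 52 so far.
The 1 extra day is Saturday — none qualify.
Total: 52 + 0 = 52.

52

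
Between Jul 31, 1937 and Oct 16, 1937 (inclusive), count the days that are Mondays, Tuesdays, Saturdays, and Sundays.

Jul 31, 1937 is a Saturday.
From Jul 31, 1937 to Oct 16, 1937 is 78 days inclusive.
78 = 7 × 11 + 1, so there are 11 full weeks plus 1 extra day.
Each full week contributes 4 days from the set (Mon, Tue, Sat, Sun): 11 × 4 = 44.
The 1 extra day is Sat — 1 of them qualifies.
Total: 44 + 1 = 45.

45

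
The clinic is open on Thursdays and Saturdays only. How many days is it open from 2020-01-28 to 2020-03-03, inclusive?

10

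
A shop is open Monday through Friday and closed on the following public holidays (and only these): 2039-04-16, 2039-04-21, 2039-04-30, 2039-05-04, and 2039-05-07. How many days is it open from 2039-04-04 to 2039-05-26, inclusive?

37 business days

2039-04-04 is a Monday.
That's 53 days from start to end, counting both.
53 = 7 × 7 + 4, so there are 7 full weeks plus 4 extra days.
Each full week contributes 5 weekdays (Mon–Fri): 7 × 5 = 35.
The 4 extra days are Mon, Tue, Wed, Thu — 4 of them qualify.
Total: 35 + 4 = 39.
Holidays: 2039-04-16 (Sat); 2039-04-21 (Thu); 2039-04-30 (Sat); 2039-05-04 (Wed); 2039-05-07 (Sat).
2 of the 5 holidays fall on weekdays; the rest are weekends and were already excluded.
Business days: 39 − 2 = 37.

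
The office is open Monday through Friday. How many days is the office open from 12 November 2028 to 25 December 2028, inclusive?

12 November 2028 is a Sunday.
That's 44 days from start to end, counting both.
44 = 7 × 6 + 2, so there are 6 full weeks plus 2 extra days.
Each full week contributes 5 weekdays (Mon–Fri): 6 × 5 = 30.
The 2 extra days are Sunday, Monday — 1 of them qualifies.
Total: 30 + 1 = 31.

31 weekdays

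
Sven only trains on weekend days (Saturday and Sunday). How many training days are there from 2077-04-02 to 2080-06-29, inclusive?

2077-04-02 is a Friday.
That's 1185 days from start to end, counting both.
1185 = 7 × 169 + 2, so there are 169 full weeks plus 2 extra days.
Each full week contributes 2 weekend days (Sat, Sun): 169 × 2 = 338.
The 2 extra days are Friday, Saturday — 1 of them qualifies.
Total: 338 + 1 = 339.

339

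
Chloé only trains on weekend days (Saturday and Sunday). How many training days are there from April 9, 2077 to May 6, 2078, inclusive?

112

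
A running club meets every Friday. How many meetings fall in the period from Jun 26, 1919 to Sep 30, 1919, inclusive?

Jun 26, 1919 is a Thursday.
That's 97 days from start to end, counting both.
97 = 7 × 13 + 6, so there are 13 full weeks plus 6 extra days.
Each full week contributes one Friday: 13 so far.
The 6 extra days are Thursday, Friday, Saturday, Sunday, Monday, Tuesday — 1 of them qualifies.
Total: 13 + 1 = 14.

14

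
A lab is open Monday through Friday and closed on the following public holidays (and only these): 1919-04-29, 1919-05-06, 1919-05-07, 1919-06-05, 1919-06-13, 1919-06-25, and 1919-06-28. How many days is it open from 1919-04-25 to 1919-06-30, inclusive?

41 working days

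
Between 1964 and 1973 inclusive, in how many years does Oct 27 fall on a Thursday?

Day of week of October 27 in each year:
1964: Tue, 1965: Wed, 1966: Thu ✓, 1967: Fri, 1968: Sun, 1969: Mon, 1970: Tue, 1971: Wed, 1972: Fri, 1973: Sat
Thursdays: 1966.

1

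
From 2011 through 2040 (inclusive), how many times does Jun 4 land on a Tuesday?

4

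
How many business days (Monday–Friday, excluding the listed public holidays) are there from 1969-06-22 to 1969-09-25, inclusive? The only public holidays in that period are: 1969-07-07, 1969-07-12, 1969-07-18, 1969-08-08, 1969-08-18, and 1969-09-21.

65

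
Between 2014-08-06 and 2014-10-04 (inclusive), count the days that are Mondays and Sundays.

16

2014-08-06 is a Wednesday.
From 2014-08-06 to 2014-10-04 is 60 days inclusive.
60 = 7 × 8 + 4, so there are 8 full weeks plus 4 extra days.
Each full week contributes 2 days from the set (Mon, Sun): 8 × 2 = 16.
The 4 extra days are Wed, Thu, Fri, Sat — none qualify.
Total: 16 + 0 = 16.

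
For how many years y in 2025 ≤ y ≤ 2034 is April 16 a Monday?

Day of week of April 16 in each year:
2025: Wed, 2026: Thu, 2027: Fri, 2028: Sun, 2029: Mon ✓, 2030: Tue, 2031: Wed, 2032: Fri, 2033: Sat, 2034: Sun
Mondays: 2029.

1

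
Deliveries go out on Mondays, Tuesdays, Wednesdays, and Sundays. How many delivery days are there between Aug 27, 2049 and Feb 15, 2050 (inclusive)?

Aug 27, 2049 is a Friday.
That's 173 days from start to end, counting both.
173 = 7 × 24 + 5, so there are 24 full weeks plus 5 extra days.
Each full week contributes 4 days from the set (Mon, Tue, Wed, Sun): 24 × 4 = 96.
The 5 extra days are Friday, Saturday, Sunday, Monday, Tuesday — 3 of them qualify.
Total: 96 + 3 = 99.

99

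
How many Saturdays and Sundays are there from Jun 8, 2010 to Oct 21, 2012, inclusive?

248

Jun 8, 2010 is a Tuesday.
The range spans 867 days (inclusive of both endpoints).
867 = 7 × 123 + 6, so there are 123 full weeks plus 6 extra days.
Each full week contributes 2 weekend days (Sat, Sun): 123 × 2 = 246.
The 6 extra days are Tuesday, Wednesday, Thursday, Friday, Saturday, Sunday — 2 of them qualify.
Total: 246 + 2 = 248.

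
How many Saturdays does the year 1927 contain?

1927-01-01 is a Saturday.
From 1927-01-01 to 1927-12-31 is 365 days inclusive.
365 = 7 × 52 + 1, so there are 52 full weeks plus 1 extra day.
Each full week contributes one Saturday: 52 so far.
The 1 extra day is Saturday — 1 of them qualifies.
Total: 52 + 1 = 53.

53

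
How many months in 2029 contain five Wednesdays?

A month has five Wednesdays exactly when Wednesday falls within its first (length − 28) days.
Jan: 31 days, starts Mon → 5 of Mon, Tue, Wed ✓
Feb: 28 days, starts Thu → 5 of (none)
Mar: 31 days, starts Thu → 5 of Thu, Fri, Sat
Apr: 30 days, starts Sun → 5 of Sun, Mon
May: 31 days, starts Tue → 5 of Tue, Wed, Thu ✓
Jun: 30 days, starts Fri → 5 of Fri, Sat
Jul: 31 days, starts Sun → 5 of Sun, Mon, Tue
Aug: 31 days, starts Wed → 5 of Wed, Thu, Fri ✓
Sep: 30 days, starts Sat → 5 of Sat, Sun
Oct: 31 days, starts Mon → 5 of Mon, Tue, Wed ✓
Nov: 30 days, starts Thu → 5 of Thu, Fri
Dec: 31 days, starts Sat → 5 of Sat, Sun, Mon
Months with five Wednesdays: Jan, May, Aug, Oct.

4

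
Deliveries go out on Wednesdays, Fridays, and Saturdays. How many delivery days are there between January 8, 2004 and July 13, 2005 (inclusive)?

237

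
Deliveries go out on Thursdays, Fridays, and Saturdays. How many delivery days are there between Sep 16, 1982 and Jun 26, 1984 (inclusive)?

Sep 16, 1982 is a Thursday.
From Sep 16, 1982 to Jun 26, 1984 is 650 days inclusive.
650 = 7 × 92 + 6, so there are 92 full weeks plus 6 extra days.
Each full week contributes 3 days from the set (Thu, Fri, Sat): 92 × 3 = 276.
The 6 extra days are Thursday, Friday, Saturday, Sunday, Monday, Tuesday — 3 of them qualify.
Total: 276 + 3 = 279.

279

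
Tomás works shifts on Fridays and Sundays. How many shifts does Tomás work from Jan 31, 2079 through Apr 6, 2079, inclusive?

18

Jan 31, 2079 is a Tuesday.
The range spans 66 days (inclusive of both endpoints).
66 = 7 × 9 + 3, so there are 9 full weeks plus 3 extra days.
Each full week contributes 2 days from the set (Fri, Sun): 9 × 2 = 18.
The 3 extra days are Tuesday, Wednesday, Thursday — none qualify.
Total: 18 + 0 = 18.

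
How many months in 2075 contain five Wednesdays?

4

A month has five Wednesdays exactly when Wednesday falls within its first (length − 28) days.
Jan: 31 days, starts Tue → 5 of Tue, Wed, Thu ✓
Feb: 28 days, starts Fri → 5 of (none)
Mar: 31 days, starts Fri → 5 of Fri, Sat, Sun
Apr: 30 days, starts Mon → 5 of Mon, Tue
May: 31 days, starts Wed → 5 of Wed, Thu, Fri ✓
Jun: 30 days, starts Sat → 5 of Sat, Sun
Jul: 31 days, starts Mon → 5 of Mon, Tue, Wed ✓
Aug: 31 days, starts Thu → 5 of Thu, Fri, Sat
Sep: 30 days, starts Sun → 5 of Sun, Mon
Oct: 31 days, starts Tue → 5 of Tue, Wed, Thu ✓
Nov: 30 days, starts Fri → 5 of Fri, Sat
Dec: 31 days, starts Sun → 5 of Sun, Mon, Tue
Months with five Wednesdays: Jan, May, Jul, Oct.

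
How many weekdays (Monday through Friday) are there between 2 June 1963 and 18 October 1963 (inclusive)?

100

2 June 1963 is a Sunday.
The range spans 139 days (inclusive of both endpoints).
139 = 7 × 19 + 6, so there are 19 full weeks plus 6 extra days.
Each full week contributes 5 weekdays (Mon–Fri): 19 × 5 = 95.
The 6 extra days are Sunday, Monday, Tuesday, Wednesday, Thursday, Friday — 5 of them qualify.
Total: 95 + 5 = 100.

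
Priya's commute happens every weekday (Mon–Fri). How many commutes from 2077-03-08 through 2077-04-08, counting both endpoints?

2077-03-08 is a Monday.
That's 32 days from start to end, counting both.
32 = 7 × 4 + 4, so there are 4 full weeks plus 4 extra days.
Each full week contributes 5 weekdays (Mon–Fri): 4 × 5 = 20.
The 4 extra days are Mon, Tue, Wed, Thu — 4 of them qualify.
Total: 20 + 4 = 24.

24 weekdays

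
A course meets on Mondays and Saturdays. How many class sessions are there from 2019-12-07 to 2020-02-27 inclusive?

24

2019-12-07 is a Saturday.
That's 83 days from start to end, counting both.
83 = 7 × 11 + 6, so there are 11 full weeks plus 6 extra days.
Each full week contributes 2 days from the set (Mon, Sat): 11 × 2 = 22.
The 6 extra days are Sat, Sun, Mon, Tue, Wed, Thu — 2 of them qualify.
Total: 22 + 2 = 24.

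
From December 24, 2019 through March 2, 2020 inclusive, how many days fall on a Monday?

10

December 24, 2019 is a Tuesday.
From December 24, 2019 to March 2, 2020 is 70 days inclusive.
70 = 7 × 10, so the span is exactly 10 full weeks.
Each full week contributes one Monday: 10 so far.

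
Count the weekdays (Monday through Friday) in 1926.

261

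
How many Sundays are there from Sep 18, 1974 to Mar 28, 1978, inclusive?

Sep 18, 1974 is a Wednesday.
That's 1288 days from start to end, counting both.
1288 = 7 × 184, so the span is exactly 184 full weeks.
Each full week contributes one Sunday: 184 so far.
Total: 184.

184 Sundays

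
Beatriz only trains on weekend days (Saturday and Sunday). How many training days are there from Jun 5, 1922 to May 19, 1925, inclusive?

Jun 5, 1922 is a Monday.
The range spans 1080 days (inclusive of both endpoints).
1080 = 7 × 154 + 2, so there are 154 full weeks plus 2 extra days.
Each full week contributes 2 weekend days (Sat, Sun): 154 × 2 = 308.
The 2 extra days are Monday, Tuesday — none qualify.
Total: 308 + 0 = 308.

308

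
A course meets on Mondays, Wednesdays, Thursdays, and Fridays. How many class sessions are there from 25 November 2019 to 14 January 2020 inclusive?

29

25 November 2019 is a Monday.
From 25 November 2019 to 14 January 2020 is 51 days inclusive.
51 = 7 × 7 + 2, so there are 7 full weeks plus 2 extra days.
Each full week contributes 4 days from the set (Mon, Wed, Thu, Fri): 7 × 4 = 28.
The 2 extra days are Mon, Tue — 1 of them qualifies.
Total: 28 + 1 = 29.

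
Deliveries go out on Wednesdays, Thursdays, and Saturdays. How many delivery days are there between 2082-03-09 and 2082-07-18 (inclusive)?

2082-03-09 is a Monday.
The range spans 132 days (inclusive of both endpoints).
132 = 7 × 18 + 6, so there are 18 full weeks plus 6 extra days.
Each full week contributes 3 days from the set (Wed, Thu, Sat): 18 × 3 = 54.
The 6 extra days are Mon, Tue, Wed, Thu, Fri, Sat — 3 of them qualify.
Total: 54 + 3 = 57.

57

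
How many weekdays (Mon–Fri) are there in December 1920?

23

Dec 1, 1920 is a Wednesday.
From Dec 1, 1920 to Dec 31, 1920 is 31 days inclusive.
31 = 7 × 4 + 3, so there are 4 full weeks plus 3 extra days.
Each full week contributes 5 weekdays (Mon–Fri): 4 × 5 = 20.
The 3 extra days are Wed, Thu, Fri — 3 of them qualify.
Total: 20 + 3 = 23.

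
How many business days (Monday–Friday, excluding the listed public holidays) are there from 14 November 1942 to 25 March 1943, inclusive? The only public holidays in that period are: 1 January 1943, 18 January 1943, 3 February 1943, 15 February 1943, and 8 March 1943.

14 November 1942 is a Saturday.
From 14 November 1942 to 25 March 1943 is 132 days inclusive.
132 = 7 × 18 + 6, so there are 18 full weeks plus 6 extra days.
Each full week contributes 5 weekdays (Mon–Fri): 18 × 5 = 90.
The 6 extra days are Saturday, Sunday, Monday, Tuesday, Wednesday, Thursday — 4 of them qualify.
Total: 90 + 4 = 94.
Holidays: 1 January 1943 (Fri); 18 January 1943 (Mon); 3 February 1943 (Wed); 15 February 1943 (Mon); 8 March 1943 (Mon).
All 5 holidays fall on weekdays, so subtract 5.
Business days: 94 − 5 = 89.

89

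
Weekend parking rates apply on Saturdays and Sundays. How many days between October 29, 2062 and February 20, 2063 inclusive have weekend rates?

October 29, 2062 is a Sunday.
The range spans 115 days (inclusive of both endpoints).
115 = 7 × 16 + 3, so there are 16 full weeks plus 3 extra days.
Each full week contributes 2 weekend days (Sat, Sun): 16 × 2 = 32.
The 3 extra days are Sunday, Monday, Tuesday — 1 of them qualifies.
Total: 32 + 1 = 33.

33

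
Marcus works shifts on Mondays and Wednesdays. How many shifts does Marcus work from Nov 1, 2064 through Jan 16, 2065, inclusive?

22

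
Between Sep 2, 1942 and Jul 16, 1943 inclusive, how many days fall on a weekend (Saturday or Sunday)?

90

Sep 2, 1942 is a Wednesday.
The range spans 318 days (inclusive of both endpoints).
318 = 7 × 45 + 3, so there are 45 full weeks plus 3 extra days.
Each full week contributes 2 weekend days (Sat, Sun): 45 × 2 = 90.
The 3 extra days are Wed, Thu, Fri — none qualify.
Total: 90 + 0 = 90.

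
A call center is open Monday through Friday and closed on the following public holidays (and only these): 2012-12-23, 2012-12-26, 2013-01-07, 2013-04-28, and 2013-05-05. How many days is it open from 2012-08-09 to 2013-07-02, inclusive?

2012-08-09 is a Thursday.
From 2012-08-09 to 2013-07-02 is 328 days inclusive.
328 = 7 × 46 + 6, so there are 46 full weeks plus 6 extra days.
Each full week contributes 5 weekdays (Mon–Fri): 46 × 5 = 230.
The 6 extra days are Thursday, Friday, Saturday, Sunday, Monday, Tuesday — 4 of them qualify.
Total: 230 + 4 = 234.
Holidays: 2012-12-23 (Sun); 2012-12-26 (Wed); 2013-01-07 (Mon); 2013-04-28 (Sun); 2013-05-05 (Sun).
2 of the 5 holidays fall on weekdays; the rest are weekends and were already excluded.
Business days: 234 − 2 = 232.

232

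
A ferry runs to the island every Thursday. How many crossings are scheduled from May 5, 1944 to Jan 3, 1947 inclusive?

139 Thursdays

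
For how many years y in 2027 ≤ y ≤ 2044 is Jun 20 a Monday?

Day of week of June 20 in each year:
2027: Sun, 2028: Tue, 2029: Wed, 2030: Thu, 2031: Fri, 2032: Sun, 2033: Mon ✓, 2034: Tue, 2035: Wed, 2036: Fri, 2037: Sat, 2038: Sun, 2039: Mon ✓, 2040: Wed, 2041: Thu, 2042: Fri, 2043: Sat, 2044: Mon ✓
Mondays: 2033, 2039, 2044.

3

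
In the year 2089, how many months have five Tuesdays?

A month has five Tuesdays exactly when Tuesday falls within its first (length − 28) days.
Jan: 31 days, starts Sat → 5 of Sat, Sun, Mon
Feb: 28 days, starts Tue → 5 of (none)
Mar: 31 days, starts Tue → 5 of Tue, Wed, Thu ✓
Apr: 30 days, starts Fri → 5 of Fri, Sat
May: 31 days, starts Sun → 5 of Sun, Mon, Tue ✓
Jun: 30 days, starts Wed → 5 of Wed, Thu
Jul: 31 days, starts Fri → 5 of Fri, Sat, Sun
Aug: 31 days, starts Mon → 5 of Mon, Tue, Wed ✓
Sep: 30 days, starts Thu → 5 of Thu, Fri
Oct: 31 days, starts Sat → 5 of Sat, Sun, Mon
Nov: 30 days, starts Tue → 5 of Tue, Wed ✓
Dec: 31 days, starts Thu → 5 of Thu, Fri, Sat
Months with five Tuesdays: Mar, May, Aug, Nov.

4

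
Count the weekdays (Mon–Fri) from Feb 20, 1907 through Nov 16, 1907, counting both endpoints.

Feb 20, 1907 is a Wednesday.
That's 270 days from start to end, counting both.
270 = 7 × 38 + 4, so there are 38 full weeks plus 4 extra days.
Each full week contributes 5 weekdays (Mon–Fri): 38 × 5 = 190.
The 4 extra days are Wed, Thu, Fri, Sat — 3 of them qualify.
Total: 190 + 3 = 193.

193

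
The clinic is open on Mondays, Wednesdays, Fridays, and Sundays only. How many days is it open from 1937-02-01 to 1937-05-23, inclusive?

1937-02-01 is a Monday.
From 1937-02-01 to 1937-05-23 is 112 days inclusive.
112 = 7 × 16, so the span is exactly 16 full weeks.
Each full week contributes 4 days from the set (Mon, Wed, Fri, Sun): 16 × 4 = 64.
Total: 64.

64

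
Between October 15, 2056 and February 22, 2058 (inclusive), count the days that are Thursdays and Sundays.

142

October 15, 2056 is a Sunday.
The range spans 496 days (inclusive of both endpoints).
496 = 7 × 70 + 6, so there are 70 full weeks plus 6 extra days.
Each full week contributes 2 days from the set (Thu, Sun): 70 × 2 = 140.
The 6 extra days are Sun, Mon, Tue, Wed, Thu, Fri — 2 of them qualify.
Total: 140 + 2 = 142.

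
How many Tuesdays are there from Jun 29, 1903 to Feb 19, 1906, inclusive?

Jun 29, 1903 is a Monday.
The range spans 967 days (inclusive of both endpoints).
967 = 7 × 138 + 1, so there are 138 full weeks plus 1 extra day.
Each full week contributes one Tuesday: 138 so far.
The 1 extra day is Mon — none qualify.
Total: 138 + 0 = 138.

138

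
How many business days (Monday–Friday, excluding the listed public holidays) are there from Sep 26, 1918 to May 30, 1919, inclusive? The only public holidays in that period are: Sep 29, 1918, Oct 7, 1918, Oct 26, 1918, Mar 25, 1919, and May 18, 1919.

Sep 26, 1918 is a Thursday.
From Sep 26, 1918 to May 30, 1919 is 247 days inclusive.
247 = 7 × 35 + 2, so there are 35 full weeks plus 2 extra days.
Each full week contributes 5 weekdays (Mon–Fri): 35 × 5 = 175.
The 2 extra days are Thu, Fri — 2 of them qualify.
Total: 175 + 2 = 177.
Holidays: Sep 29, 1918 (Sun); Oct 7, 1918 (Mon); Oct 26, 1918 (Sat); Mar 25, 1919 (Tue); May 18, 1919 (Sun).
2 of the 5 holidays fall on weekdays; the rest are weekends and were already excluded.
Business days: 177 − 2 = 175.

175 business days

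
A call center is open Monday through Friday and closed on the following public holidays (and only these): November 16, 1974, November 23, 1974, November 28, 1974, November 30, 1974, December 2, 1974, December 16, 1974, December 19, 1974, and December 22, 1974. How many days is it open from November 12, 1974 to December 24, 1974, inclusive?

November 12, 1974 is a Tuesday.
That's 43 days from start to end, counting both.
43 = 7 × 6 + 1, so there are 6 full weeks plus 1 extra day.
Each full week contributes 5 weekdays (Mon–Fri): 6 × 5 = 30.
The 1 extra day is Tue — 1 of them qualifies.
Total: 30 + 1 = 31.
Holidays: November 16, 1974 (Sat); November 23, 1974 (Sat); November 28, 1974 (Thu); November 30, 1974 (Sat); December 2, 1974 (Mon); December 16, 1974 (Mon); December 19, 1974 (Thu); December 22, 1974 (Sun).
4 of the 8 holidays fall on weekdays; the rest are weekends and were already excluded.
Business days: 31 − 4 = 27.

27 business days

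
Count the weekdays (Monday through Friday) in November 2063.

1 November 2063 is a Thursday.
The range spans 30 days (inclusive of both endpoints).
30 = 7 × 4 + 2, so there are 4 full weeks plus 2 extra days.
Each full week contributes 5 weekdays (Mon–Fri): 4 × 5 = 20.
The 2 extra days are Thu, Fri — 2 of them qualify.
Total: 20 + 2 = 22.

22 weekdays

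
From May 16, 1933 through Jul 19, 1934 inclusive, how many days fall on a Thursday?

62

May 16, 1933 is a Tuesday.
From May 16, 1933 to Jul 19, 1934 is 430 days inclusive.
430 = 7 × 61 + 3, so there are 61 full weeks plus 3 extra days.
Each full week contributes one Thursday: 61 so far.
The 3 extra days are Tuesday, Wednesday, Thursday — 1 of them qualifies.
Total: 61 + 1 = 62.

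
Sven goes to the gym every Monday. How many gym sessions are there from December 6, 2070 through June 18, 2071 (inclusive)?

28 Mondays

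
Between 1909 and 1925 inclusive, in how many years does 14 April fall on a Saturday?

2

Day of week of April 14 in each year:
1909: Wed, 1910: Thu, 1911: Fri, 1912: Sun, 1913: Mon, 1914: Tue, 1915: Wed, 1916: Fri, 1917: Sat ✓, 1918: Sun, 1919: Mon, 1920: Wed, 1921: Thu, 1922: Fri, 1923: Sat ✓, 1924: Mon, 1925: Tue
Saturdays: 1917, 1923.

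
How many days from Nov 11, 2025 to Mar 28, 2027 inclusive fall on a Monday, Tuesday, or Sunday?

215

Nov 11, 2025 is a Tuesday.
The range spans 503 days (inclusive of both endpoints).
503 = 7 × 71 + 6, so there are 71 full weeks plus 6 extra days.
Each full week contributes 3 days from the set (Mon, Tue, Sun): 71 × 3 = 213.
The 6 extra days are Tue, Wed, Thu, Fri, Sat, Sun — 2 of them qualify.
Total: 213 + 2 = 215.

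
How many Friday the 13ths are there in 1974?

2

The 13th falls on a Friday when the month's 13th has weekday Fri.
Jan 13 is Sun; Feb 13 is Wed; Mar 13 is Wed; Apr 13 is Sat; May 13 is Mon; Jun 13 is Thu; Jul 13 is Sat; Aug 13 is Tue; Sep 13 is Fri ✓; Oct 13 is Sun; Nov 13 is Wed; Dec 13 is Fri ✓.
Friday the 13ths: Sep, Dec.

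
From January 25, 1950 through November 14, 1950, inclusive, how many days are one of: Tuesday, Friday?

January 25, 1950 is a Wednesday.
The range spans 294 days (inclusive of both endpoints).
294 = 7 × 42, so the span is exactly 42 full weeks.
Each full week contributes 2 days from the set (Tue, Fri): 42 × 2 = 84.

84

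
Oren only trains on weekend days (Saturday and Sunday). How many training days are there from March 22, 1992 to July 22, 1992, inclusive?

35

March 22, 1992 is a Sunday.
The range spans 123 days (inclusive of both endpoints).
123 = 7 × 17 + 4, so there are 17 full weeks plus 4 extra days.
Each full week contributes 2 weekend days (Sat, Sun): 17 × 2 = 34.
The 4 extra days are Sunday, Monday, Tuesday, Wednesday — 1 of them qualifies.
Total: 34 + 1 = 35.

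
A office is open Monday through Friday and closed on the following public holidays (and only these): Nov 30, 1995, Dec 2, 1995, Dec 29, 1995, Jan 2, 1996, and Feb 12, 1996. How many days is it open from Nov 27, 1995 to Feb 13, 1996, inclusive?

Nov 27, 1995 is a Monday.
That's 79 days from start to end, counting both.
79 = 7 × 11 + 2, so there are 11 full weeks plus 2 extra days.
Each full week contributes 5 weekdays (Mon–Fri): 11 × 5 = 55.
The 2 extra days are Monday, Tuesday — 2 of them qualify.
Total: 55 + 2 = 57.
Holidays: Nov 30, 1995 (Thu); Dec 2, 1995 (Sat); Dec 29, 1995 (Fri); Jan 2, 1996 (Tue); Feb 12, 1996 (Mon).
4 of the 5 holidays fall on weekdays; the rest are weekends and were already excluded.
Business days: 57 − 4 = 53.

53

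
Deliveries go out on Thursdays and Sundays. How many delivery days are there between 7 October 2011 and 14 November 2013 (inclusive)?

220

7 October 2011 is a Friday.
From 7 October 2011 to 14 November 2013 is 770 days inclusive.
770 = 7 × 110, so the span is exactly 110 full weeks.
Each full week contributes 2 days from the set (Thu, Sun): 110 × 2 = 220.
Total: 220.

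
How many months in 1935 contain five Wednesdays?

4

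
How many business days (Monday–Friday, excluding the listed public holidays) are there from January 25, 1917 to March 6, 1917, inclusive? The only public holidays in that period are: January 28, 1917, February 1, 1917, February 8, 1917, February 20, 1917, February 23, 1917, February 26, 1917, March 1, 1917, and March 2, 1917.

22

January 25, 1917 is a Thursday.
That's 41 days from start to end, counting both.
41 = 7 × 5 + 6, so there are 5 full weeks plus 6 extra days.
Each full week contributes 5 weekdays (Mon–Fri): 5 × 5 = 25.
The 6 extra days are Thu, Fri, Sat, Sun, Mon, Tue — 4 of them qualify.
Total: 25 + 4 = 29.
Holidays: January 28, 1917 (Sun); February 1, 1917 (Thu); February 8, 1917 (Thu); February 20, 1917 (Tue); February 23, 1917 (Fri); February 26, 1917 (Mon); March 1, 1917 (Thu); March 2, 1917 (Fri).
7 of the 8 holidays fall on weekdays; the rest are weekends and were already excluded.
Business days: 29 − 7 = 22.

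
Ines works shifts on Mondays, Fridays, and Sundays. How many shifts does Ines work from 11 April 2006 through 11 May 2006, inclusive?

12

11 April 2006 is a Tuesday.
From 11 April 2006 to 11 May 2006 is 31 days inclusive.
31 = 7 × 4 + 3, so there are 4 full weeks plus 3 extra days.
Each full week contributes 3 days from the set (Mon, Fri, Sun): 4 × 3 = 12.
The 3 extra days are Tue, Wed, Thu — none qualify.
Total: 12 + 0 = 12.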